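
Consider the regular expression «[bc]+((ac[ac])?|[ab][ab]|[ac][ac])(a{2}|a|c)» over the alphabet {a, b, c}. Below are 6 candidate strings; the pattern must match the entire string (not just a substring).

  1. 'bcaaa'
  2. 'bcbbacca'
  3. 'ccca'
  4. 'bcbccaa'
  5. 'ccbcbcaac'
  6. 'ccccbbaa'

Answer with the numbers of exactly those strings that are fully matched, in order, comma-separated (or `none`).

1, 2, 3, 4, 5, 6

1. 'bcaaa' → match
2. 'bcbbacca' → match
3. 'ccca' → match
4. 'bcbccaa' → match
5. 'ccbcbcaac' → match
6. 'ccccbbaa' → match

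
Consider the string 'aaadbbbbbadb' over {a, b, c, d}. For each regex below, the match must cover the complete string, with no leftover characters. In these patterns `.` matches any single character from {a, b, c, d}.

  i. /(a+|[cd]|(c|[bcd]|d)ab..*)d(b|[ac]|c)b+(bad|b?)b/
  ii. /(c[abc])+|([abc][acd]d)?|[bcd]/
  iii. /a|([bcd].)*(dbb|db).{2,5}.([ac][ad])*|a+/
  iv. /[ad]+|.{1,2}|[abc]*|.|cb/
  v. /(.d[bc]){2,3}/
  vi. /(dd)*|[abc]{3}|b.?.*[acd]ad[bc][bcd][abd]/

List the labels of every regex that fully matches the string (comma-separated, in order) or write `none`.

i

i → match
ii → no match
iii → no match
iv → no match
v → no match
vi → no match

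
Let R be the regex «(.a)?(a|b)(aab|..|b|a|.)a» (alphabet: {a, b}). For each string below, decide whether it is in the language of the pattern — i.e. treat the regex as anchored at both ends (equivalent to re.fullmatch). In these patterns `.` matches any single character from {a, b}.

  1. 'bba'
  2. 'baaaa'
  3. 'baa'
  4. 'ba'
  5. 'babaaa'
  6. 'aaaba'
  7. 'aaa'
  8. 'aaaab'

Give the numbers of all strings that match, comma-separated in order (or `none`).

1, 2, 3, 5, 6, 7

1 → match
2 → match
3 → match
4 → no match
5 → match
6 → match
7 → match
8 → no match — must end with 'a'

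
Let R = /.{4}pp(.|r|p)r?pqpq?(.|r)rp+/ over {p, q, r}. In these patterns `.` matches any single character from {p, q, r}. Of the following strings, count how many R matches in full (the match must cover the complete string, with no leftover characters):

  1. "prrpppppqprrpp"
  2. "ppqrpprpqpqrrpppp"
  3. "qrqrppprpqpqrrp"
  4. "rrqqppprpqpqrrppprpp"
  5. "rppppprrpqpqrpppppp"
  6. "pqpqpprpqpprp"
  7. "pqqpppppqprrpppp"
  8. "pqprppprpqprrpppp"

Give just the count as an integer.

1 → match
2 → match
3 → match
4 → no match
5 → match
6 → match
7 → match
8 → match
Total matched: 7

7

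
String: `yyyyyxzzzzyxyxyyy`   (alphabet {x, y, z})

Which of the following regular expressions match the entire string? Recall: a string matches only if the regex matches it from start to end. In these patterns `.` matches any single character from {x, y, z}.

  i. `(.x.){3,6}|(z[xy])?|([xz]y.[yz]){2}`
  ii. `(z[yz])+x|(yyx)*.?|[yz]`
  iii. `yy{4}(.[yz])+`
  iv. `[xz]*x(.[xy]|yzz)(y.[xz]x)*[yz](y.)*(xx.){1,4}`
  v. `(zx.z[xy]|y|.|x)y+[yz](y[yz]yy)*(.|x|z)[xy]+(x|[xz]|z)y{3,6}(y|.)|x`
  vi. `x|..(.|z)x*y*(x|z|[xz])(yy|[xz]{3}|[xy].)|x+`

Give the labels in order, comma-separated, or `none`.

i → no match
ii → no match
iii → match
iv → no match
v → no match
vi → no match

iii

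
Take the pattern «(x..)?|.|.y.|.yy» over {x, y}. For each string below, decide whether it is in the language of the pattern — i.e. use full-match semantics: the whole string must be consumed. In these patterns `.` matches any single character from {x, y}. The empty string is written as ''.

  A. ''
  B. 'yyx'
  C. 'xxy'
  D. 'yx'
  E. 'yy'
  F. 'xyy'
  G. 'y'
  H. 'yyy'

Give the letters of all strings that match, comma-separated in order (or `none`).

A, B, C, F, G, H

A → match
B → match
C → match
D → no match
E → no match
F → match
G → match
H → match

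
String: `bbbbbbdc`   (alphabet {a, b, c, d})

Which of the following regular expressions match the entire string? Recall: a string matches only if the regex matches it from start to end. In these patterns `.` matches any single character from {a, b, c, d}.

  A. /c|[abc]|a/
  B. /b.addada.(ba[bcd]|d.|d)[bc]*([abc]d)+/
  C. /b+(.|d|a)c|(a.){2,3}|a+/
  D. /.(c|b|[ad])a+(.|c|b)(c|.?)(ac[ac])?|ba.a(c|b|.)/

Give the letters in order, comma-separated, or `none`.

A → no match
B → no match — must end with `d`
C → match
D → no match

C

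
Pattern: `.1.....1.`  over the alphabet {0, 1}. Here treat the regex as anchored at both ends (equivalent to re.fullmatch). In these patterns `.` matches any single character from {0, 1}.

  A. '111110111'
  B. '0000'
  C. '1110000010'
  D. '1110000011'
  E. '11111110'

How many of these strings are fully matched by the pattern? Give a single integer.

1

A → match
B → no match
C → no match
D → no match
E → no match
Total matched: 1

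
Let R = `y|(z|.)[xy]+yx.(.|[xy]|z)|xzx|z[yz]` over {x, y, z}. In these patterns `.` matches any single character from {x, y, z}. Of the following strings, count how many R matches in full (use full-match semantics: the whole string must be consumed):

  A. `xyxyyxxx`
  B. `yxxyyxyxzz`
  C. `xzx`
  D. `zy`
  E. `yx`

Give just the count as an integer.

A. `xyxyyxxx` → match
B. `yxxyyxyxzz` → match
C. `xzx` → match
D. `zy` → match
E. `yx` → no match
Total matched: 4

4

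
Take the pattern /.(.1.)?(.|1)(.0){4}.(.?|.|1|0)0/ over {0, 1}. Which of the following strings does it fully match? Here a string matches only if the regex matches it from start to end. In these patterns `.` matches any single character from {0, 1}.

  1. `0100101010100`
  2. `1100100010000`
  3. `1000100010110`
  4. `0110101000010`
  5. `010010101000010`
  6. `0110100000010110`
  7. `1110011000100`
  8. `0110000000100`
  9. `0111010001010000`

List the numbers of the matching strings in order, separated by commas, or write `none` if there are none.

1 → match
2 → match
3 → match
4 → match
5 → no match
6 → match
7 → no match
8 → match
9 → match

1, 2, 3, 4, 6, 8, 9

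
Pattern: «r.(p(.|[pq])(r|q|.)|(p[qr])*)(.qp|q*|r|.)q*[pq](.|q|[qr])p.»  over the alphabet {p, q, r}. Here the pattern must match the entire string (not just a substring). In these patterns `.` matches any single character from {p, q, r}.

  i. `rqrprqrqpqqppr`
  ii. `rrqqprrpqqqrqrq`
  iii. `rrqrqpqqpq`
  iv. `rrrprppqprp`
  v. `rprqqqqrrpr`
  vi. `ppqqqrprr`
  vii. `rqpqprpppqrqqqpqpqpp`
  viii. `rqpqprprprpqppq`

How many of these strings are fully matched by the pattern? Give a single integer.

1

i → no match
ii → no match
iii → no match
iv → no match
v → no match
vi → no match — must start with `r`
vii → no match
viii → match
Total matched: 1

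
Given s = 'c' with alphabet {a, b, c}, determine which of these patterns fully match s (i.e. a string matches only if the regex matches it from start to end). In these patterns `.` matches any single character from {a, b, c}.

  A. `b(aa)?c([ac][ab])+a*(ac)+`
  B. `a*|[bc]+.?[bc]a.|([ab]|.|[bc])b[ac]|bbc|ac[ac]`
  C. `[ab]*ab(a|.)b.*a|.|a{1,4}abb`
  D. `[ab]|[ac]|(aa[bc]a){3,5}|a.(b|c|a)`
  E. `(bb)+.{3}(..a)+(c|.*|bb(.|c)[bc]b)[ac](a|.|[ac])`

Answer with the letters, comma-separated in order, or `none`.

A → no match — must start with 'b'
B → no match
C → match
D → match
E → no match — must start with 'bb'

C, D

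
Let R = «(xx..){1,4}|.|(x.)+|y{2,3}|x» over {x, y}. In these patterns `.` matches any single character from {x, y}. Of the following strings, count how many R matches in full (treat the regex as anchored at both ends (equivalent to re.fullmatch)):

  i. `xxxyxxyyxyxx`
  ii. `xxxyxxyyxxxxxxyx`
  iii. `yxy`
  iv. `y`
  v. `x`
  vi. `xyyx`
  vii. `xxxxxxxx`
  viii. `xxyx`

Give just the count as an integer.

5

i → no match
ii → match
iii → no match
iv → match
v → match
vi → no match
vii → match
viii → match
Total matched: 5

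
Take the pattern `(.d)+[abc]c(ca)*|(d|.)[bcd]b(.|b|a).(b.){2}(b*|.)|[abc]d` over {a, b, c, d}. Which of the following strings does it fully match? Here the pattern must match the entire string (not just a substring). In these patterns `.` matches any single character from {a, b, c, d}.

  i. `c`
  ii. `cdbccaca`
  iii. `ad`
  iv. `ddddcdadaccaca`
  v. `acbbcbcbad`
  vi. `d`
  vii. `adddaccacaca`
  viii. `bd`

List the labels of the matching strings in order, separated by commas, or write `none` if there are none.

ii, iii, iv, v, vii, viii

i → no match
ii → match
iii → match
iv → match
v → match
vi → no match
vii → match
viii → match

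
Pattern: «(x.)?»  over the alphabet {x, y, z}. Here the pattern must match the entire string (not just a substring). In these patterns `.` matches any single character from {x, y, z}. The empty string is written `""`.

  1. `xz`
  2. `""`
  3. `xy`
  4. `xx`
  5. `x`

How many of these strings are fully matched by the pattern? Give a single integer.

1. `xz` → match
2. `""` → match
3. `xy` → match
4. `xx` → match
5. `x` → no match
Total matched: 4

4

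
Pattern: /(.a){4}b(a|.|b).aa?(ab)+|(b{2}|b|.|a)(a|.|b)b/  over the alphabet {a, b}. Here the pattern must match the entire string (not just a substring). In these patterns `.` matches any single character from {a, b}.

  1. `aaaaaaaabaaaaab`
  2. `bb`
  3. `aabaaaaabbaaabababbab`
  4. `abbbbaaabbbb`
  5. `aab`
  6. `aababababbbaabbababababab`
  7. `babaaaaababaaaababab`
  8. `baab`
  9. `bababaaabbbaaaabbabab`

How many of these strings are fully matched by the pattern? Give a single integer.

1 → match
2 → no match
3 → no match
4 → no match
5 → match
6 → no match
7 → no match
8 → no match
9 → no match
Total matched: 2

2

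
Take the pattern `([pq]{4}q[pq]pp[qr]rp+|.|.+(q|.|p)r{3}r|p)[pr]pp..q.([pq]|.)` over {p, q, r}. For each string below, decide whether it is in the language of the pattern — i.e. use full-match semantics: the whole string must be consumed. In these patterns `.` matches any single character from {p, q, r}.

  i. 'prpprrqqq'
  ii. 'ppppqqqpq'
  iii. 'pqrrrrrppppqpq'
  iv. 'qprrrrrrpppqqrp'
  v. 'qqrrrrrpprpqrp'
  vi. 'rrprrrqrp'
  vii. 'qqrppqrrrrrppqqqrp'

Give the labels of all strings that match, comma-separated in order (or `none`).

i, ii, iii, iv, v, vii

i → match
ii → match
iii → match
iv → match
v → match
vi → no match
vii → match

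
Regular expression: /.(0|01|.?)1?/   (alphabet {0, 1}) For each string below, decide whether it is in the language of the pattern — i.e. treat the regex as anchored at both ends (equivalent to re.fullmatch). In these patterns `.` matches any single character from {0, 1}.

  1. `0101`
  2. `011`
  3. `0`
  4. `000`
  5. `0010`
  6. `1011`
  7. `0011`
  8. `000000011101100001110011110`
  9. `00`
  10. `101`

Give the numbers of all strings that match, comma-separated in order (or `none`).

1. `0101` → no match
2. `011` → match
3. `0` → match
4. `000` → no match
5. `0010` → no match
6. `1011` → match
7. `0011` → match
8 → no match
9. `00` → match
10. `101` → match

2, 3, 6, 7, 9, 10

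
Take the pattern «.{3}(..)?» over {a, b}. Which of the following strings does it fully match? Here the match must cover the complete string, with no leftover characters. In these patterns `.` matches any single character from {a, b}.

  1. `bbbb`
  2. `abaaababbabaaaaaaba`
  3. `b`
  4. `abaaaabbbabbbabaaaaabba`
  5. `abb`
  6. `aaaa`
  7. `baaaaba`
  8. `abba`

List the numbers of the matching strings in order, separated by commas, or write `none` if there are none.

5

1 → no match
2 → no match
3 → no match
4 → no match
5 → match
6 → no match
7 → no match
8 → no match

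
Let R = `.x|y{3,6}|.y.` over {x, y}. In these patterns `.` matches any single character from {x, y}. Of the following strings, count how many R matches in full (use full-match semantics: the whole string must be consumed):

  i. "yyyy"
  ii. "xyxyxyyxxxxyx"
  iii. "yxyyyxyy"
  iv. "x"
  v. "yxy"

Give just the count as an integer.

i. "yyyy" → match
ii → no match
iii. "yxyyyxyy" → no match
iv. "x" → no match
v. "yxy" → no match
Total matched: 1

1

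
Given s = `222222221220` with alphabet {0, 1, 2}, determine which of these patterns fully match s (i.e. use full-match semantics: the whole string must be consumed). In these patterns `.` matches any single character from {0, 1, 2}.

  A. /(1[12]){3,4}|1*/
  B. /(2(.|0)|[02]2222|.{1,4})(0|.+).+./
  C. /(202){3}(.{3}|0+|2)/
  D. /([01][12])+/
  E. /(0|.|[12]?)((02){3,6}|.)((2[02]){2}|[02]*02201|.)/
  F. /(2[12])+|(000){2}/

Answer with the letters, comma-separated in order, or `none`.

A → no match
B → match
C → no match — must start with `202`
D → no match
E → no match
F → no match

B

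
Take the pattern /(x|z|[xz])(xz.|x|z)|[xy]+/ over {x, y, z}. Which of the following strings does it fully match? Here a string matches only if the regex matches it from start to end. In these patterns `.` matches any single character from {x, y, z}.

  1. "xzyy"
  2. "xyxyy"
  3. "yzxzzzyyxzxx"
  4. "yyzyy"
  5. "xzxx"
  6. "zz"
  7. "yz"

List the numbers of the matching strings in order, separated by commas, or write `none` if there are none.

2, 6

1 → no match
2 → match
3 → no match
4 → no match
5 → no match
6 → match
7 → no match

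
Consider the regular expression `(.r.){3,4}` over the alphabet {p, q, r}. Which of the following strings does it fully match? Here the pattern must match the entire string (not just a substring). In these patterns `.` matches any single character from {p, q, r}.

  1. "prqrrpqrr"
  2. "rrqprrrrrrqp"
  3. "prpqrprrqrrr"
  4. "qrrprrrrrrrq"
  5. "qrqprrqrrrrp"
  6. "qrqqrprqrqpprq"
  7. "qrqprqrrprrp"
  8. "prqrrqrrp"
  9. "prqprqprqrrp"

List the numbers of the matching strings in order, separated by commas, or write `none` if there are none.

1 → match
2 → no match
3 → match
4 → match
5 → match
6 → no match
7 → match
8 → match
9 → match

1, 3, 4, 5, 7, 8, 9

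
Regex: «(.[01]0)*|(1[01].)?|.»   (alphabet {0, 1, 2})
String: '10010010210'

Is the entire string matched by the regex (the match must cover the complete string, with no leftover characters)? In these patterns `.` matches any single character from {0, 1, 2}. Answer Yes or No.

No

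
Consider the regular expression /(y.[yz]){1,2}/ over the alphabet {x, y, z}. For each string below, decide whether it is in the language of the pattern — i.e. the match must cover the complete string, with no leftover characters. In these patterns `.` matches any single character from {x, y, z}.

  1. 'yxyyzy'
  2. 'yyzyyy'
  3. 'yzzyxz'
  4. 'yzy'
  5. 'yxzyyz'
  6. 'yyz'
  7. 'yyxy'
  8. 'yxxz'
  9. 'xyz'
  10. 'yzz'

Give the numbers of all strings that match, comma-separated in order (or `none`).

1 → match
2 → match
3 → match
4 → match
5 → match
6 → match
7 → no match
8 → no match
9 → no match — must start with 'y'
10 → match

1, 2, 3, 4, 5, 6, 10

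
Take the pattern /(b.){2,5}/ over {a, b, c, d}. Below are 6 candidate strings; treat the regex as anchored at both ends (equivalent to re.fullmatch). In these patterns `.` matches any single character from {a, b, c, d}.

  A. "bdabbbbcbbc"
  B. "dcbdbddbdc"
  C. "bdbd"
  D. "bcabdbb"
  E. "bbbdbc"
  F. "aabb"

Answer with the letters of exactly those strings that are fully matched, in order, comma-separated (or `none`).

C, E

A → no match
B → no match — must start with "b"
C → match
D → no match
E → match
F → no match — must start with "b"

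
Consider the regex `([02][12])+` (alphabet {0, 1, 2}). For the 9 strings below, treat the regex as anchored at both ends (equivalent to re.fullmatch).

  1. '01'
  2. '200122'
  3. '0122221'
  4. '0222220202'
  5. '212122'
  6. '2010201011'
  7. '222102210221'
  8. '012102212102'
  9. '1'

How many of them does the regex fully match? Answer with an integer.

1 → match
2 → no match
3 → no match
4 → match
5 → match
6 → no match
7 → match
8 → match
9 → no match
Total matched: 5

5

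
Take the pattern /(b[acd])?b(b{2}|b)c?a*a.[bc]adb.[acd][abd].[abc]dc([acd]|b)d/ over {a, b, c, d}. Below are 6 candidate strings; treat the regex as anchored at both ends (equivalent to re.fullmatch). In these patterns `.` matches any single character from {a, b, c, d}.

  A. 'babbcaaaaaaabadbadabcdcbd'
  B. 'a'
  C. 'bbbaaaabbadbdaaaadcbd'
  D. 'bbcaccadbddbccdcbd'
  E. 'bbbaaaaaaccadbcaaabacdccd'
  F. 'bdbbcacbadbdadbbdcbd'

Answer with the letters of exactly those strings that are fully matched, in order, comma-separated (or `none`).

A → match
B → no match — must end with 'd'
C → match
D → match
E → no match
F → match

A, C, D, F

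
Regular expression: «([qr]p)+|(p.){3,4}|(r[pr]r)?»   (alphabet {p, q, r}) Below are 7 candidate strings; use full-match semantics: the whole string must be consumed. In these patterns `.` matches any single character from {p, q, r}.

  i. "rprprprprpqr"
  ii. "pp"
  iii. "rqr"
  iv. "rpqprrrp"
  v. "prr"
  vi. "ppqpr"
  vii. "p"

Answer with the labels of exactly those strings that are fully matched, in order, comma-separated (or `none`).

none

i → no match
ii → no match
iii → no match
iv → no match
v → no match
vi → no match
vii → no match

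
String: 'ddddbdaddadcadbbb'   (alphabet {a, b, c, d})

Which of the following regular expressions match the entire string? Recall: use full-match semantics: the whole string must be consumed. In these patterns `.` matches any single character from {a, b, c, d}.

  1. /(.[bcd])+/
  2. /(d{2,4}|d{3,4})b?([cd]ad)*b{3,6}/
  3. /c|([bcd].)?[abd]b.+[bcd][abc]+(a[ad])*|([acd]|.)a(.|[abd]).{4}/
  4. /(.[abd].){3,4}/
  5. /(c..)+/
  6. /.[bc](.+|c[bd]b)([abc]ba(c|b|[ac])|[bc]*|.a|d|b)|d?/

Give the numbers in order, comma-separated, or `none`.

1 → no match
2 → match
3 → no match
4 → no match
5 → no match — must start with 'c'
6 → no match

2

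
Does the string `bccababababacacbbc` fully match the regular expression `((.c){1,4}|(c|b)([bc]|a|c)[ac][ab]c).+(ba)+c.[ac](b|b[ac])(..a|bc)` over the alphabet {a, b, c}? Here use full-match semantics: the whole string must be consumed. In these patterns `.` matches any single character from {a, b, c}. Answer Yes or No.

Yes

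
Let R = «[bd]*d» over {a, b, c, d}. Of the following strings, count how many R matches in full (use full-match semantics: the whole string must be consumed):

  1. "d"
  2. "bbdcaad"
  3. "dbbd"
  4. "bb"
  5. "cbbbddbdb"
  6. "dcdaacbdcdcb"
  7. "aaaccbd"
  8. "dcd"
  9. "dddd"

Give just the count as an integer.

3

1 → match
2 → no match
3 → match
4 → no match — must end with "d"
5 → no match — must end with "d"
6 → no match — must end with "d"
7 → no match
8 → no match
9 → match
Total matched: 3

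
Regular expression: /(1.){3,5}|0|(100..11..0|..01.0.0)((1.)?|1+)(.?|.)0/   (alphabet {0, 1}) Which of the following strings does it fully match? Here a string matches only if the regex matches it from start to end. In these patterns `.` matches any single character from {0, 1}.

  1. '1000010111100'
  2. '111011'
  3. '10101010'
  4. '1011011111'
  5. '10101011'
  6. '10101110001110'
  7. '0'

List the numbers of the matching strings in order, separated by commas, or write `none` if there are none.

1 → no match
2 → match
3 → match
4 → no match
5 → match
6 → no match
7 → match

2, 3, 5, 7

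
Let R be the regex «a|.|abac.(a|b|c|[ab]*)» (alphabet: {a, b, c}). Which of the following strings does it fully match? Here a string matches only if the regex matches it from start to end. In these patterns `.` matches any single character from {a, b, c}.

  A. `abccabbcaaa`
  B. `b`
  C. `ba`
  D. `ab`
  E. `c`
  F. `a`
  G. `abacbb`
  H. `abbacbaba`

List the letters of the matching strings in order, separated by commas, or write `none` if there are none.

B, E, F, G

A. `abccabbcaaa` → no match
B. `b` → match
C. `ba` → no match
D. `ab` → no match
E. `c` → match
F. `a` → match
G. `abacbb` → match
H. `abbacbaba` → no match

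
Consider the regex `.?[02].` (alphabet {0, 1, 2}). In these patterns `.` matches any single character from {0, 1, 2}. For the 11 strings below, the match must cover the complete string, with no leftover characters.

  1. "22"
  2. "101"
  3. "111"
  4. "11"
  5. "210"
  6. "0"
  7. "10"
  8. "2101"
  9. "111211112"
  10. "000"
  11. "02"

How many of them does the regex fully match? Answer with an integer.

1 → match
2 → match
3 → no match
4 → no match
5 → no match
6 → no match
7 → no match
8 → no match
9 → no match
10 → match
11 → match
Total matched: 4

4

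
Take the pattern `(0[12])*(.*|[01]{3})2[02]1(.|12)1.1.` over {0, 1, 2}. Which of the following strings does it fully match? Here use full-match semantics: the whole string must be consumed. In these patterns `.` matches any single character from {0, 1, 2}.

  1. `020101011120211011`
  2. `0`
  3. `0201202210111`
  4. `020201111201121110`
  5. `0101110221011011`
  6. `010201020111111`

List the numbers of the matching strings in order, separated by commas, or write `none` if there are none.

4, 6

1 → no match
2 → no match
3 → no match
4 → match
5 → no match
6 → match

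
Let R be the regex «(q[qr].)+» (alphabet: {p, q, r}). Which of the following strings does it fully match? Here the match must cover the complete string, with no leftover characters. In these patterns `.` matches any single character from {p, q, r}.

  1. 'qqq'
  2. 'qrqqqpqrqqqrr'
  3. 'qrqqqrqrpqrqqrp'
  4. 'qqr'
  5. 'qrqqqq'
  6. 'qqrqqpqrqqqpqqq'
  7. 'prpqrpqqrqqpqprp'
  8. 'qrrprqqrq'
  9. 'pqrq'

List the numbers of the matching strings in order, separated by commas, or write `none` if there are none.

1, 3, 4, 5, 6

1 → match
2 → no match
3 → match
4 → match
5 → match
6 → match
7 → no match — must start with 'q'
8 → no match
9 → no match — must start with 'q'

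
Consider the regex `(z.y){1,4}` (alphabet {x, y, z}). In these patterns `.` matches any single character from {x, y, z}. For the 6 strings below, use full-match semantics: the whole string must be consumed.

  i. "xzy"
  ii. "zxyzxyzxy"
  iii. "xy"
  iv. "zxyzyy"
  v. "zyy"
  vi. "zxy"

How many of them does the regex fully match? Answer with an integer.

4

i → no match — must start with "z"
ii → match
iii → no match — must start with "z"
iv → match
v → match
vi → match
Total matched: 4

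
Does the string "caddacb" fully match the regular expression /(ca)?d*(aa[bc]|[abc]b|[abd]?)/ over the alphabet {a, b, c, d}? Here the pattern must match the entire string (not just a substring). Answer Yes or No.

No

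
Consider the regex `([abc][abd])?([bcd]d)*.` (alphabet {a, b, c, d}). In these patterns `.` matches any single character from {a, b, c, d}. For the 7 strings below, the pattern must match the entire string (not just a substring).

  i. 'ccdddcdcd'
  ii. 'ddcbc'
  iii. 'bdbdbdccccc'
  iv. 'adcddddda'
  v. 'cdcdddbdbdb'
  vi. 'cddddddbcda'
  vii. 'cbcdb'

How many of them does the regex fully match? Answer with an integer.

3

i → no match
ii → no match
iii → no match
iv → match
v → match
vi → no match
vii → match
Total matched: 3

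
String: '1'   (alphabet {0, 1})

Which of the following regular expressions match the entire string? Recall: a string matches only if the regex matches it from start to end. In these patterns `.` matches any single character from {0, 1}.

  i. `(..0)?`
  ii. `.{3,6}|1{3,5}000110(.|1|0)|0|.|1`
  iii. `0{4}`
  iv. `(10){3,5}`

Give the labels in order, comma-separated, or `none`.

ii

i → no match
ii → match
iii → no match — must start with '0'
iv → no match — must start with '10'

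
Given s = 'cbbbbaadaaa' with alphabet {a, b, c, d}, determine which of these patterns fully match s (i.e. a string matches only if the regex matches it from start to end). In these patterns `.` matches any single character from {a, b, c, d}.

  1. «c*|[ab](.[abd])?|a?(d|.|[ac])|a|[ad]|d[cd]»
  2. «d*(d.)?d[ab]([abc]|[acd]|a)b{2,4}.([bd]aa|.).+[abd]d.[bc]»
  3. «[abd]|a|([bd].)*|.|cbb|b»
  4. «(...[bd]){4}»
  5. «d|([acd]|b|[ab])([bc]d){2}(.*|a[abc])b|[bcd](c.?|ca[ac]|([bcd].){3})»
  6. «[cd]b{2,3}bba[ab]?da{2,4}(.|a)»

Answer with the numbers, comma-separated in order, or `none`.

1 → no match
2 → no match
3 → no match
4 → no match
5 → no match
6 → match

6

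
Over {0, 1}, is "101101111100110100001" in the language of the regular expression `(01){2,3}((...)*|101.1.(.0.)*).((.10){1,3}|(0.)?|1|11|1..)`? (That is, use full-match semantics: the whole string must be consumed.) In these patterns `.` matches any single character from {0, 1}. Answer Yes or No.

No

Every match must start with "01", but "101101111100110100001" does not.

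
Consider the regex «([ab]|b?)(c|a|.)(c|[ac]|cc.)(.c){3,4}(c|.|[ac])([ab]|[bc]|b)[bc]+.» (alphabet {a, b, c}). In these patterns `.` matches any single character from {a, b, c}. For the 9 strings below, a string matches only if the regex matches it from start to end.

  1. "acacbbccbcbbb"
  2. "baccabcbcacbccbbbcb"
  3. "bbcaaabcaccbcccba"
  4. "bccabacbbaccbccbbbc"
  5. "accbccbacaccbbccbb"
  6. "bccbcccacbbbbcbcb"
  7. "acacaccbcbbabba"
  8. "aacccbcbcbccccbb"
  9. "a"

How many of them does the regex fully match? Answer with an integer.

3

1 → no match
2 → match
3 → no match
4 → no match
5 → no match
6 → match
7 → no match
8 → match
9 → no match
Total matched: 3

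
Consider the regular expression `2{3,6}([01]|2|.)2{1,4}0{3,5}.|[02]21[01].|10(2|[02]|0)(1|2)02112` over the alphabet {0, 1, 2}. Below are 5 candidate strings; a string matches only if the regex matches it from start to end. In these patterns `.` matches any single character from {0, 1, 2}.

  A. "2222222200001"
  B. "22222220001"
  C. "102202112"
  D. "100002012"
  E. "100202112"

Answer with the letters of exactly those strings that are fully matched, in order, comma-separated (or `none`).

A → match
B → match
C → match
D → no match
E → match

A, B, C, E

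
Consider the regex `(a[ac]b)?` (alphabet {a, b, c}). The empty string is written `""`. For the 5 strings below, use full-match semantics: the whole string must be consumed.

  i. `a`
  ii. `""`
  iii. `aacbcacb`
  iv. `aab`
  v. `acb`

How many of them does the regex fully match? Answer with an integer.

3

i. `a` → no match
ii. `""` → match
iii. `aacbcacb` → no match
iv. `aab` → match
v. `acb` → match
Total matched: 3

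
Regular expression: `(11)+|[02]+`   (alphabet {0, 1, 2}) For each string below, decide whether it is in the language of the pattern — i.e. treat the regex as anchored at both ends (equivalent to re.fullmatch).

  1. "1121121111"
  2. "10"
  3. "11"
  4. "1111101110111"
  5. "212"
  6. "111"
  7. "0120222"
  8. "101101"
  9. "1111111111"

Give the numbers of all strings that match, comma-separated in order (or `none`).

3, 9

1 → no match
2 → no match
3 → match
4 → no match
5 → no match
6 → no match
7 → no match
8 → no match
9 → match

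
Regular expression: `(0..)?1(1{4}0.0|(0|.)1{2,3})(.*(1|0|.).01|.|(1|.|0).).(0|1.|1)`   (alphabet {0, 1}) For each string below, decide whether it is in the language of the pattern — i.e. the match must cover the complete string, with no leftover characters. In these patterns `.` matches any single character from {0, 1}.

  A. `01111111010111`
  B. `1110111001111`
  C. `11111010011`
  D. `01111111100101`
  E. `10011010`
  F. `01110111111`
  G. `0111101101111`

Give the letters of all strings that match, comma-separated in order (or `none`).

A → match
B → no match
C → match
D → match
E → no match
F → match
G → no match

A, C, D, F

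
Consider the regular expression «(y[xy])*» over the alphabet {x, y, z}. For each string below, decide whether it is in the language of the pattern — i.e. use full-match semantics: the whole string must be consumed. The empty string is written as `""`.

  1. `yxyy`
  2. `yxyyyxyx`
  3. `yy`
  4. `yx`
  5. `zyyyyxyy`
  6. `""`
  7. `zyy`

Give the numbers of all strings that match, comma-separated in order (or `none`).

1, 2, 3, 4, 6

1 → match
2 → match
3 → match
4 → match
5 → no match
6 → match
7 → no match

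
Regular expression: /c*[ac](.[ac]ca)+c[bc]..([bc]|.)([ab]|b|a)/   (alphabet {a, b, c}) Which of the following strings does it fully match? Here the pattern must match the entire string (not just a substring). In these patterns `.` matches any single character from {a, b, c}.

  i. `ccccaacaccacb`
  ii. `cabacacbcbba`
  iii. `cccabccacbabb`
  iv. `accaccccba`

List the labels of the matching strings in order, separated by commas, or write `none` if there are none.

ii

i → no match
ii. `cabacacbcbba` → match
iii → no match
iv. `accaccccba` → no match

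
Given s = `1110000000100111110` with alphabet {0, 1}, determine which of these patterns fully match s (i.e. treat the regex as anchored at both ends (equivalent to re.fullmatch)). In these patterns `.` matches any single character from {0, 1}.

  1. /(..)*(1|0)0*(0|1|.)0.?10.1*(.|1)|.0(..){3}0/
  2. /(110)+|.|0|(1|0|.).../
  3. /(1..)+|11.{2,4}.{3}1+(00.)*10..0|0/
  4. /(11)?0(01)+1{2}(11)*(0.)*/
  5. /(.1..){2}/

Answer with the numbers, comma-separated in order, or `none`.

1 → match
2 → no match
3 → no match
4 → no match
5 → no match

1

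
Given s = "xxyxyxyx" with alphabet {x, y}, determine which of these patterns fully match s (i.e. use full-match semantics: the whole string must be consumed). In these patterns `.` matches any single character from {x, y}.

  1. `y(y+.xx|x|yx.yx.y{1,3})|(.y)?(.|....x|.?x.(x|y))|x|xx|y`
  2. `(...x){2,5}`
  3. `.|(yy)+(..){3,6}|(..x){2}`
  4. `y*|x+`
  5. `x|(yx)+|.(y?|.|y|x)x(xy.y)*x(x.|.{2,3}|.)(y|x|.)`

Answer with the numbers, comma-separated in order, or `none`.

2

1 → no match
2 → match
3 → no match
4 → no match
5 → no match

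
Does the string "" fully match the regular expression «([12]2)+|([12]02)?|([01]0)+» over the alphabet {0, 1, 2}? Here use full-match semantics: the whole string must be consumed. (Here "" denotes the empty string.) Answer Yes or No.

Yes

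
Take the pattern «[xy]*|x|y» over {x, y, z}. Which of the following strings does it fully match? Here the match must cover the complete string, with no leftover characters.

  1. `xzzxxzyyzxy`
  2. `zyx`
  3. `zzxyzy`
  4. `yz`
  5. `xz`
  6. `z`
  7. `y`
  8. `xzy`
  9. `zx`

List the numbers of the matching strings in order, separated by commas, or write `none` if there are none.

1 → no match
2 → no match
3 → no match
4 → no match
5 → no match
6 → no match
7 → match
8 → no match
9 → no match

7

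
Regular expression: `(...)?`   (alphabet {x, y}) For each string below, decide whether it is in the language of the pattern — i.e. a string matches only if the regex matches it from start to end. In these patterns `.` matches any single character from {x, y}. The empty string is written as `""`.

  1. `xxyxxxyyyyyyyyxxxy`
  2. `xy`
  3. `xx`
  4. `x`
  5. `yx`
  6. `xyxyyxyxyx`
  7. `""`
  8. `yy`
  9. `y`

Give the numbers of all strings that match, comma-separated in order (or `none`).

1 → no match
2 → no match
3 → no match
4 → no match
5 → no match
6 → no match
7 → match
8 → no match
9 → no match

7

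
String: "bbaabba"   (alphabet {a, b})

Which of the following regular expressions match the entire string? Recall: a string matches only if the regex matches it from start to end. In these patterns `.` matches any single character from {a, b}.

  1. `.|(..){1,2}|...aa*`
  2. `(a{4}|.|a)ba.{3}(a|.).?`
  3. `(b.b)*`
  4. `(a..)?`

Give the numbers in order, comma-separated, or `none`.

1 → no match
2 → match
3 → no match
4 → no match

2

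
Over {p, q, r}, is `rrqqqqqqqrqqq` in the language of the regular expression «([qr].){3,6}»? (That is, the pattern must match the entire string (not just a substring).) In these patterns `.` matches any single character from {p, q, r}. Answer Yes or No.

No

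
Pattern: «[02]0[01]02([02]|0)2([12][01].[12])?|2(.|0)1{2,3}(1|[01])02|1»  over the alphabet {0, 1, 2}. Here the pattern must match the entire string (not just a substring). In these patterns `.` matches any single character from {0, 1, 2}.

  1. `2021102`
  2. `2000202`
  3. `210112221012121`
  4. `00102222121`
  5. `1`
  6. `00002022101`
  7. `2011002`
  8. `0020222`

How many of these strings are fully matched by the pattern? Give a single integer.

1 → no match
2 → match
3 → no match
4 → match
5 → match
6 → match
7 → match
8 → no match
Total matched: 5

5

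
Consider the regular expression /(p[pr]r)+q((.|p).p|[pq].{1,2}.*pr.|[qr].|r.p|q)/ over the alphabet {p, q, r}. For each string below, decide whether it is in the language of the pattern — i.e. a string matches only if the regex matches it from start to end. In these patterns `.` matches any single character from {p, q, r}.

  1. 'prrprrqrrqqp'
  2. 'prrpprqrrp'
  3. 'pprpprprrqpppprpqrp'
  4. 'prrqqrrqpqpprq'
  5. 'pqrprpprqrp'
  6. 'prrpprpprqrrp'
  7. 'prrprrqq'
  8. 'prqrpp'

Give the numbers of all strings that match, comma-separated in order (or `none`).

2, 4, 6, 7

1. 'prrprrqrrqqp' → no match
2. 'prrpprqrrp' → match
3 → no match
4 → match
5. 'pqrprpprqrp' → no match
6 → match
7. 'prrprrqq' → match
8. 'prqrpp' → no match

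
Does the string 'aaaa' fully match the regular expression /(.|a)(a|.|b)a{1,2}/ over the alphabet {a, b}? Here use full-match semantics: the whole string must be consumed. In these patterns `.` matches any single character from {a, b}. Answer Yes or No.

Yes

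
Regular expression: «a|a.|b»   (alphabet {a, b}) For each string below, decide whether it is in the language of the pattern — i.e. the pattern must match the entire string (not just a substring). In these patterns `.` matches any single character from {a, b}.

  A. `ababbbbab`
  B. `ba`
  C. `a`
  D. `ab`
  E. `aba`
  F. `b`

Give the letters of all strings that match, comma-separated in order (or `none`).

A → no match
B → no match
C → match
D → match
E → no match
F → match

C, D, F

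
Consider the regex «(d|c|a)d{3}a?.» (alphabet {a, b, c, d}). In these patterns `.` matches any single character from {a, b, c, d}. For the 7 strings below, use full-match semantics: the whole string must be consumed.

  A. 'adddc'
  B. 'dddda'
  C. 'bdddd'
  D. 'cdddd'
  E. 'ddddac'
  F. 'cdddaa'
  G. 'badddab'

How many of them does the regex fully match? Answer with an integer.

A → match
B → match
C → no match
D → match
E → match
F → match
G → no match
Total matched: 5

5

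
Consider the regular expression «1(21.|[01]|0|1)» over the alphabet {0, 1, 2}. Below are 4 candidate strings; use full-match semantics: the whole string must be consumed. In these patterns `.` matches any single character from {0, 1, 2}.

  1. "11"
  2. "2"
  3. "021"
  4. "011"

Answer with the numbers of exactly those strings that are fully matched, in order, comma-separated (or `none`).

1

1 → match
2 → no match — must start with "1"
3 → no match — must start with "1"
4 → no match — must start with "1"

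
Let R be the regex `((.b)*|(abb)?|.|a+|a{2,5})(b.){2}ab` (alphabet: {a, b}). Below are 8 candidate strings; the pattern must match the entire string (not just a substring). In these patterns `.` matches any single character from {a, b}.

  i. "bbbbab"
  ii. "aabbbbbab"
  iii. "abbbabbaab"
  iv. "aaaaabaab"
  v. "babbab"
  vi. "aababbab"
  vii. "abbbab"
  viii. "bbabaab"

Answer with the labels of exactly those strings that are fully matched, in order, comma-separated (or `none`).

i, v, vi, viii

i. "bbbbab" → match
ii. "aabbbbbab" → no match
iii. "abbbabbaab" → no match
iv. "aaaaabaab" → no match
v. "babbab" → match
vi. "aababbab" → match
vii. "abbbab" → no match
viii. "bbabaab" → match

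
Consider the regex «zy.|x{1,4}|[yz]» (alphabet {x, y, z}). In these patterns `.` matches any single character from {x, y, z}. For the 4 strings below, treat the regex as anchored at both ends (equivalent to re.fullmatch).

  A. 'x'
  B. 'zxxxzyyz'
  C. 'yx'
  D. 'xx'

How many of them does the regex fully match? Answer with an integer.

2

A → match
B → no match
C → no match
D → match
Total matched: 2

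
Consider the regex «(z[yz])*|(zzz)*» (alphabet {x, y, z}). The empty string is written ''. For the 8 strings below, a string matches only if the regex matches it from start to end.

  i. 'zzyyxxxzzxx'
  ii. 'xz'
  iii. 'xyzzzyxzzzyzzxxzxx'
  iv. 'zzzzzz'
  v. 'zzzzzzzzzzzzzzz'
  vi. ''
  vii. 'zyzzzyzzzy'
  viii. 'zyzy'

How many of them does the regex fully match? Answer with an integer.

i. 'zzyyxxxzzxx' → no match
ii. 'xz' → no match
iii → no match
iv. 'zzzzzz' → match
v → match
vi. '' → match
vii. 'zyzzzyzzzy' → match
viii. 'zyzy' → match
Total matched: 5

5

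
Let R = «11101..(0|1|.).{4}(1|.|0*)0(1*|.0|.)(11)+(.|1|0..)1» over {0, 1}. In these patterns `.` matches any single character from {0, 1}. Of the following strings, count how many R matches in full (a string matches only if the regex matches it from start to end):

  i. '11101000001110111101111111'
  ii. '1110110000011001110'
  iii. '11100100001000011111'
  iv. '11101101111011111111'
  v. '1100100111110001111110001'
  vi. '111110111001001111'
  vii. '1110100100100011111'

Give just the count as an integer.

1

i → no match
ii → no match — must end with '1'
iii → no match — must start with '11101'
iv → no match
v → no match — must start with '11101'
vi → no match — must start with '11101'
vii → match
Total matched: 1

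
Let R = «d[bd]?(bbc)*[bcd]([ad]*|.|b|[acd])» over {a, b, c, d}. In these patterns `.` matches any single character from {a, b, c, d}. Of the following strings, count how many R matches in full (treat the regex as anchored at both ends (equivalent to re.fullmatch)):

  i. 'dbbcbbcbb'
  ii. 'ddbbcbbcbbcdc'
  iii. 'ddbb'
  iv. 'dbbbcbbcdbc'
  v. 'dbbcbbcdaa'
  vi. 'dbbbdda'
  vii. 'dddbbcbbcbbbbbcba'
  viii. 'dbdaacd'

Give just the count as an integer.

4

i → match
ii → match
iii → match
iv → no match
v → match
vi → no match
vii → no match
viii → no match
Total matched: 4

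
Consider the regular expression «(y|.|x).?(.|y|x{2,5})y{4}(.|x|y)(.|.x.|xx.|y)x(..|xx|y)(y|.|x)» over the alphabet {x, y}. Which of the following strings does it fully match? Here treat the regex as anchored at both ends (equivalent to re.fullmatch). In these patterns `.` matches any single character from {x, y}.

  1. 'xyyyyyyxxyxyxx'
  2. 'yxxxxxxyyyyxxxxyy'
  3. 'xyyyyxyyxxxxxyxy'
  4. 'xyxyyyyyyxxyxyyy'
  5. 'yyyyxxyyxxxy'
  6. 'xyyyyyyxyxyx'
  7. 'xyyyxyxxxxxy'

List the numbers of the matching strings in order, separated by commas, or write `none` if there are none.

1 → match
2 → match
3 → no match
4 → no match
5. 'yyyyxxyyxxxy' → no match
6. 'xyyyyyyxyxyx' → match
7. 'xyyyxyxxxxxy' → no match

1, 2, 6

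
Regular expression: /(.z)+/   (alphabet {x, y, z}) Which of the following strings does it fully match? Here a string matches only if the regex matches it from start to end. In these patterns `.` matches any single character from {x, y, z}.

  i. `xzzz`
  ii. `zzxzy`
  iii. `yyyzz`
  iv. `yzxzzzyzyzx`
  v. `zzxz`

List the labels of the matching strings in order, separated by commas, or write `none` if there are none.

i, v

i. `xzzz` → match
ii. `zzxzy` → no match — must end with `z`
iii. `yyyzz` → no match
iv. `yzxzzzyzyzx` → no match — must end with `z`
v. `zzxz` → match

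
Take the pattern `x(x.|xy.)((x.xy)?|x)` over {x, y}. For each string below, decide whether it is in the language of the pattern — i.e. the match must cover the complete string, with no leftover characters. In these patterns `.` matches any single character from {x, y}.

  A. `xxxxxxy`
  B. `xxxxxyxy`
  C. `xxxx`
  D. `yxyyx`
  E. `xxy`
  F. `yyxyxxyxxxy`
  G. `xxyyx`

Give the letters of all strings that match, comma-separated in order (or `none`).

A → match
B → no match
C → match
D → no match — must start with `x`
E → match
F → no match — must start with `x`
G → match

A, C, E, G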